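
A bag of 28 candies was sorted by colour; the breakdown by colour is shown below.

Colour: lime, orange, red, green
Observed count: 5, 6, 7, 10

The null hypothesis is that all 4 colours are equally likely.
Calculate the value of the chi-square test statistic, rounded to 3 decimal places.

Under H₀ each category has probability 1/4, so each expected count is 28/4 = 7.
lime: (5 − 7)²/7 = 4/7 = 0.5714
orange: (6 − 7)²/7 = 1/7 = 0.1429
red: (7 − 7)²/7 = 0/7 = 0.0000
green: (10 − 7)²/7 = 9/7 = 1.2857
Sum = 2.000

2.000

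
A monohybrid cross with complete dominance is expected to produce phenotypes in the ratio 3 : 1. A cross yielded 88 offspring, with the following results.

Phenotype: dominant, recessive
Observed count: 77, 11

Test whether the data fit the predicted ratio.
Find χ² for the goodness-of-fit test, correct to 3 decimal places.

7.333

Ratio total = 4. Expected counts: 88×3/4 = 66, 88×1/4 = 22.
χ² = (77−66)²/66 + (11−22)²/22
   = 1.8333 + 5.5000
Sum = 7.333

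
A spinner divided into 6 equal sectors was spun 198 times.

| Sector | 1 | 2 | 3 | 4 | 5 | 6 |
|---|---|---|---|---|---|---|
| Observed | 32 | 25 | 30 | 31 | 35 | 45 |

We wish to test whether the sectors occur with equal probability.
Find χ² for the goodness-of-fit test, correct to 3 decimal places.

Expected count for each of the 6 categories: 198/6 = 33.
1: (32 − 33)²/33 = 1/33 = 0.0303
2: (25 − 33)²/33 = 64/33 = 1.9394
3: (30 − 33)²/33 = 9/33 = 0.2727
4: (31 − 33)²/33 = 4/33 = 0.1212
5: (35 − 33)²/33 = 4/33 = 0.1212
6: (45 − 33)²/33 = 144/33 = 4.3636
Sum = 6.848

6.848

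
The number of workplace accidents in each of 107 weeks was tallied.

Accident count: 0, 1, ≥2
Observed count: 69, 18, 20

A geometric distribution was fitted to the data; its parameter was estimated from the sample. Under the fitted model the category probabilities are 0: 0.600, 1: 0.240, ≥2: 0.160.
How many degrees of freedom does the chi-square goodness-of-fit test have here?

There are k = 3 categories and 1 parameter estimated from the data, so df = 3 − 1 − 1 = 1.

1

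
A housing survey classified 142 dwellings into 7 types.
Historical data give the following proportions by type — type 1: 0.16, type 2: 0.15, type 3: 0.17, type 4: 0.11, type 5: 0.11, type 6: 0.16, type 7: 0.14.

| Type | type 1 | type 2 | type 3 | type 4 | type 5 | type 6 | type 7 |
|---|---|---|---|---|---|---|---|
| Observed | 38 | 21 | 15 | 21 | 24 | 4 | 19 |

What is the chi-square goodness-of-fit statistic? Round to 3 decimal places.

35.553

Expected counts E_i = n·p_i: 142×0.16 = 22.72, 142×0.15 = 21.3, 142×0.17 = 24.14, 142×0.11 = 15.62, 142×0.11 = 15.62, 142×0.16 = 22.72, 142×0.14 = 19.88.
χ² = (38−22.72)²/22.72 + (21−21.3)²/21.3 + (15−24.14)²/24.14 + (21−15.62)²/15.62 + (24−15.62)²/15.62 + (4−22.72)²/22.72 + (19−19.88)²/19.88
   = 10.2763 + 0.0042 + 3.4606 + 1.8530 + 4.4958 + 15.4242 + 0.0390
Sum = 35.553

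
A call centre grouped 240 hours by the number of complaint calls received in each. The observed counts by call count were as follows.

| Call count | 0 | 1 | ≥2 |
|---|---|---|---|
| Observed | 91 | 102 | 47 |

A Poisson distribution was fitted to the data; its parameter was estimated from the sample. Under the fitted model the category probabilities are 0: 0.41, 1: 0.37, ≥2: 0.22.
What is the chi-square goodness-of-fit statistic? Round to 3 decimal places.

3.156

Expected counts E_i = n·p_i: 240×0.41 = 98.4, 240×0.37 = 88.8, 240×0.22 = 52.8.
cat         O        E   (O−E)²/E
0          91     98.4     0.5565
1         102     88.8     1.9622
≥2         47     52.8     0.6371
Sum = 3.156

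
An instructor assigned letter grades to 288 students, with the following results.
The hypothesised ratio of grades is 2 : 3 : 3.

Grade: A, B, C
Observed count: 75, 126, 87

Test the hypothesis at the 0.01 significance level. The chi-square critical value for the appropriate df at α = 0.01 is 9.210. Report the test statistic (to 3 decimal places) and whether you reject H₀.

Ratio total = 8. Expected counts: 288×2/8 = 72, 288×3/8 = 108, 288×3/8 = 108.
χ² = (75−72)²/72 + (126−108)²/108 + (87−108)²/108
   = 0.1250 + 3.0000 + 4.0833
Sum = 7.208
df = 2. Since 7.208 < 9.210, we do not reject H₀.

7.208; do not reject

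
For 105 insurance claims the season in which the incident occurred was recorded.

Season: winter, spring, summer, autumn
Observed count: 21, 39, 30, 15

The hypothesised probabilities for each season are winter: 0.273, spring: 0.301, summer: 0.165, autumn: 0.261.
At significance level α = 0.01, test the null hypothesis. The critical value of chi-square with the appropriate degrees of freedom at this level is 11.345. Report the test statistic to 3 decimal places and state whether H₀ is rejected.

18.668; reject

Expected counts E_i = n·p_i: 105×0.273 = 28.665, 105×0.301 = 31.605, 105×0.165 = 17.325, 105×0.261 = 27.405.
winter: (21 − 28.665)²/28.665 = 58.752225/28.665 = 2.0496
spring: (39 − 31.605)²/31.605 = 54.686025/31.605 = 1.7303
summer: (30 − 17.325)²/17.325 = 160.655625/17.325 = 9.2731
autumn: (15 − 27.405)²/27.405 = 153.884025/27.405 = 5.6152
Sum = 18.668
df = 3. Since 18.668 > 11.345, we reject H₀.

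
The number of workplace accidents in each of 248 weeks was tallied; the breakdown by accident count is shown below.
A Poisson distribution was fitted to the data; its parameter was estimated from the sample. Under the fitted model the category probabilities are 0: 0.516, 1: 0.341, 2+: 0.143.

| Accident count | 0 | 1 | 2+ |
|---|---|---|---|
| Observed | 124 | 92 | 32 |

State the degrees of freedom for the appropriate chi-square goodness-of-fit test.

There are k = 3 categories and 1 parameter estimated from the data, so df = 3 − 1 − 1 = 1.

1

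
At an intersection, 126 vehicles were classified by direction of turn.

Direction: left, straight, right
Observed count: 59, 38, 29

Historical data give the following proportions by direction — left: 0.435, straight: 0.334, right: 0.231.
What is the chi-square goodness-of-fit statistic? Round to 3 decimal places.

Expected counts E_i = n·p_i: 126×0.435 = 54.81, 126×0.334 = 42.084, 126×0.231 = 29.106.
left: (59 − 54.81)²/54.81 = 17.5561/54.81 = 0.3203
straight: (38 − 42.084)²/42.084 = 16.679056/42.084 = 0.3963
right: (29 − 29.106)²/29.106 = 0.011236/29.106 = 0.0004
Sum = 0.717

0.717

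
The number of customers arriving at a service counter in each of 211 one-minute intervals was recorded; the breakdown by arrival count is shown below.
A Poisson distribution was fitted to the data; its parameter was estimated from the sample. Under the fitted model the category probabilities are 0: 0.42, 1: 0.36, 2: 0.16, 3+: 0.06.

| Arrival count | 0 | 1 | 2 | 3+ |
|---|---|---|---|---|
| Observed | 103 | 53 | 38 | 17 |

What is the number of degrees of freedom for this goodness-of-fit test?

2

There are k = 4 categories and 1 parameter estimated from the data, so df = 4 − 1 − 1 = 2.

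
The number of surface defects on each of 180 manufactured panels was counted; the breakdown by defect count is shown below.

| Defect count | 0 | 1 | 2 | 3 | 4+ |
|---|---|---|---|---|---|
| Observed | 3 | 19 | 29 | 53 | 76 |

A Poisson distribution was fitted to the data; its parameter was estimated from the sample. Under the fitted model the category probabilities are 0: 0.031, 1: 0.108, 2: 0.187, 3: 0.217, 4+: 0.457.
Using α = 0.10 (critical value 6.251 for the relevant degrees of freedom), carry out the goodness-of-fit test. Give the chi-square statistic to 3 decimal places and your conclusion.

7.299; reject

Expected counts E_i = n·p_i: 180×0.031 = 5.58, 180×0.108 = 19.44, 180×0.187 = 33.66, 180×0.217 = 39.06, 180×0.457 = 82.26.
χ² = (3−5.58)²/5.58 + (19−19.44)²/19.44 + (29−33.66)²/33.66 + (53−39.06)²/39.06 + (76−82.26)²/82.26
   = 1.1929 + 0.0100 + 0.6451 + 4.9750 + 0.4764
Sum = 7.299
df = 3. Since 7.299 > 6.251, we reject H₀.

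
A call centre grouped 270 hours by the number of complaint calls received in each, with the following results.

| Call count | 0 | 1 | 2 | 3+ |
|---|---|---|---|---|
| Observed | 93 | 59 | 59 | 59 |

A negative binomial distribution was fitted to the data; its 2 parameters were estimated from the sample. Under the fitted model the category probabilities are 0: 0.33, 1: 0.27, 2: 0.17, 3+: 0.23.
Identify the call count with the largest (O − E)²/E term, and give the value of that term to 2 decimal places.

Expected counts E_i = n·p_i: 270×0.33 = 89.1, 270×0.27 = 72.9, 270×0.17 = 45.9, 270×0.23 = 62.1.
0: (93 − 89.1)²/89.1 = 15.21/89.1 = 0.171
1: (59 − 72.9)²/72.9 = 193.21/72.9 = 2.650
2: (59 − 45.9)²/45.9 = 171.61/45.9 = 3.739
3+: (59 − 62.1)²/62.1 = 9.61/62.1 = 0.155
The largest term is for 2: 3.74.

2, 3.74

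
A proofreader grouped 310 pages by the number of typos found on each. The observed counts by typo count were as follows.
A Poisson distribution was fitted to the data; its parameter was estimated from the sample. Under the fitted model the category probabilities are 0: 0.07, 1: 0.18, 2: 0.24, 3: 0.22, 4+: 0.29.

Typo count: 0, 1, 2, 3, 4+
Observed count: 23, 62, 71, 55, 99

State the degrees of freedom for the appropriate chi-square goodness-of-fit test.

There are k = 5 categories and 1 parameter estimated from the data, so df = 5 − 1 − 1 = 3.

3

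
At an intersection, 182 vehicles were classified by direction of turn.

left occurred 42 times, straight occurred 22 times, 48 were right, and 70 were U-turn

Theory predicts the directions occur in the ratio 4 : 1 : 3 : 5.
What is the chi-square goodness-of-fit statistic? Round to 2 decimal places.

8.93

Ratio total = 13. Expected counts: 182×4/13 = 56, 182×1/13 = 14, 182×3/13 = 42, 182×5/13 = 70.
left: (42 − 56)²/56 = 196/56 = 3.500
straight: (22 − 14)²/14 = 64/14 = 4.571
right: (48 − 42)²/42 = 36/42 = 0.857
U-turn: (70 − 70)²/70 = 0/70 = 0.000
Sum = 8.93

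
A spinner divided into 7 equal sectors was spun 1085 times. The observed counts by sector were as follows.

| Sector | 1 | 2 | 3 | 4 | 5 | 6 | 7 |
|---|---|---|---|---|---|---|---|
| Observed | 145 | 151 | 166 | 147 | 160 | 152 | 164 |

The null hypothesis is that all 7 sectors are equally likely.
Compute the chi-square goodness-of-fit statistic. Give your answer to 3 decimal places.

2.684

Expected count for each of the 7 categories: 1085/7 = 155.
χ² = (145−155)²/155 + (151−155)²/155 + (166−155)²/155 + (147−155)²/155 + (160−155)²/155 + (152−155)²/155 + (164−155)²/155
   = 0.6452 + 0.1032 + 0.7806 + 0.4129 + 0.1613 + 0.0581 + 0.5226
Sum = 2.684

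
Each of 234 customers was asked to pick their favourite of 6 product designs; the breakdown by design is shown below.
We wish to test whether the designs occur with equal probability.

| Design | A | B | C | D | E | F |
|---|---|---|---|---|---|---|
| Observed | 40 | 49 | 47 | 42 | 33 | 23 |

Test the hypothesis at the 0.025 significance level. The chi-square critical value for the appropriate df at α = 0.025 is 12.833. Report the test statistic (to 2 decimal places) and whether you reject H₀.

11.95; do not reject

Under H₀ each category has probability 1/6, so each expected count is 234/6 = 39.
A: (40 − 39)²/39 = 1/39 = 0.026
B: (49 − 39)²/39 = 100/39 = 2.564
C: (47 − 39)²/39 = 64/39 = 1.641
D: (42 − 39)²/39 = 9/39 = 0.231
E: (33 − 39)²/39 = 36/39 = 0.923
F: (23 − 39)²/39 = 256/39 = 6.564
Sum = 11.95
df = 5. Since 11.95 < 12.833, we do not reject H₀.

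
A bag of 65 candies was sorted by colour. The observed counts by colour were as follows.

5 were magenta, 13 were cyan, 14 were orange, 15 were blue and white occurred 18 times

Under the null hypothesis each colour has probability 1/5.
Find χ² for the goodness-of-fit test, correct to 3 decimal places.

Under H₀ each category has probability 1/5, so each expected count is 65/5 = 13.
magenta: (5 − 13)²/13 = 64/13 = 4.9231
cyan: (13 − 13)²/13 = 0/13 = 0.0000
orange: (14 − 13)²/13 = 1/13 = 0.0769
blue: (15 − 13)²/13 = 4/13 = 0.3077
white: (18 − 13)²/13 = 25/13 = 1.9231
Sum = 7.231

7.231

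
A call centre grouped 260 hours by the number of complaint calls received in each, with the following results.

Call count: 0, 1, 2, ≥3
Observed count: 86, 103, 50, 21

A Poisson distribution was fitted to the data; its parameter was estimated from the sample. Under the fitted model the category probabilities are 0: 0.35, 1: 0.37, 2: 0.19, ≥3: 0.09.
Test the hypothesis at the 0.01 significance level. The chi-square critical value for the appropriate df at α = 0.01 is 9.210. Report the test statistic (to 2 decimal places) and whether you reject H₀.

Expected counts E_i = n·p_i: 260×0.35 = 91, 260×0.37 = 96.2, 260×0.19 = 49.4, 260×0.09 = 23.4.
cat         O        E   (O−E)²/E
0          86       91      0.275
1         103     96.2      0.481
2          50     49.4      0.007
≥3         21     23.4      0.246
Sum = 1.01
df = 2. Since 1.01 < 9.210, we do not reject H₀.

1.01; do not reject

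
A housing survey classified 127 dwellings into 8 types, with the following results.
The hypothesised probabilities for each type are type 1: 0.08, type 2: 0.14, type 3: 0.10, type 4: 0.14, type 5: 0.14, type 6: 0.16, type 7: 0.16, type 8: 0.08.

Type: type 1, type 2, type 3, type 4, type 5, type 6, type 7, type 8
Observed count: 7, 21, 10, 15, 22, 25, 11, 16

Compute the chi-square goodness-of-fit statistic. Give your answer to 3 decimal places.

12.286

Expected counts E_i = n·p_i: 127×0.08 = 10.16, 127×0.14 = 17.78, 127×0.10 = 12.7, 127×0.14 = 17.78, 127×0.14 = 17.78, 127×0.16 = 20.32, 127×0.16 = 20.32, 127×0.08 = 10.16.
χ² = (7−10.16)²/10.16 + (21−17.78)²/17.78 + (10−12.7)²/12.7 + (15−17.78)²/17.78 + (22−17.78)²/17.78 + (25−20.32)²/20.32 + (11−20.32)²/20.32 + (16−10.16)²/10.16
   = 0.9828 + 0.5831 + 0.5740 + 0.4347 + 1.0016 + 1.0779 + 4.2747 + 3.3569
Sum = 12.286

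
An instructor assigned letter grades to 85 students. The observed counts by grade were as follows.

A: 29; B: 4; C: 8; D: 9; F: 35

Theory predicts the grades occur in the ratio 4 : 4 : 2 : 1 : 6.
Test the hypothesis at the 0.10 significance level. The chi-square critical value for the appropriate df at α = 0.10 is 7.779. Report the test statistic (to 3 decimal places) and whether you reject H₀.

Ratio total = 17. Expected counts: 85×4/17 = 20, 85×4/17 = 20, 85×2/17 = 10, 85×1/17 = 5, 85×6/17 = 30.
A: (29 − 20)²/20 = 81/20 = 4.0500
B: (4 − 20)²/20 = 256/20 = 12.8000
C: (8 − 10)²/10 = 4/10 = 0.4000
D: (9 − 5)²/5 = 16/5 = 3.2000
F: (35 − 30)²/30 = 25/30 = 0.8333
Sum = 21.283
df = 4. Since 21.283 > 7.779, we reject H₀.

21.283; reject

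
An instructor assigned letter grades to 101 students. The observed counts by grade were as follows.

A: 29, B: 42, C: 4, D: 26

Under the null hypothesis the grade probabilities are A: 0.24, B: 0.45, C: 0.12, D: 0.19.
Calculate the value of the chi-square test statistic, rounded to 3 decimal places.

Expected counts E_i = n·p_i: 101×0.24 = 24.24, 101×0.45 = 45.45, 101×0.12 = 12.12, 101×0.19 = 19.19.
cat         O        E   (O−E)²/E
A          29    24.24     0.9347
B          42    45.45     0.2619
C           4    12.12     5.4401
D          26    19.19     2.4167
Sum = 9.053

9.053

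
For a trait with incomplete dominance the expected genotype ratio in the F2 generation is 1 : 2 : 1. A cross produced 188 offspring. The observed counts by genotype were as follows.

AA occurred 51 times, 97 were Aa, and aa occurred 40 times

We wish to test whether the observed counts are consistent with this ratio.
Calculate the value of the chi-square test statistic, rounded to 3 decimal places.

Ratio total = 4. Expected counts: 188×1/4 = 47, 188×2/4 = 94, 188×1/4 = 47.
χ² = (51−47)²/47 + (97−94)²/94 + (40−47)²/47
   = 0.3404 + 0.0957 + 1.0426
Sum = 1.479

1.479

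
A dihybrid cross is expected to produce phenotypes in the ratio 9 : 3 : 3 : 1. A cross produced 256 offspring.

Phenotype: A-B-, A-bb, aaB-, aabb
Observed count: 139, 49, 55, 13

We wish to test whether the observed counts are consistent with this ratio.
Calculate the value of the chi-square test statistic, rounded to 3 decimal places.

Ratio total = 16. Expected counts: 256×9/16 = 144, 256×3/16 = 48, 256×3/16 = 48, 256×1/16 = 16.
A-B-: (139 − 144)²/144 = 25/144 = 0.1736
A-bb: (49 − 48)²/48 = 1/48 = 0.0208
aaB-: (55 − 48)²/48 = 49/48 = 1.0208
aabb: (13 − 16)²/16 = 9/16 = 0.5625
Sum = 1.778

1.778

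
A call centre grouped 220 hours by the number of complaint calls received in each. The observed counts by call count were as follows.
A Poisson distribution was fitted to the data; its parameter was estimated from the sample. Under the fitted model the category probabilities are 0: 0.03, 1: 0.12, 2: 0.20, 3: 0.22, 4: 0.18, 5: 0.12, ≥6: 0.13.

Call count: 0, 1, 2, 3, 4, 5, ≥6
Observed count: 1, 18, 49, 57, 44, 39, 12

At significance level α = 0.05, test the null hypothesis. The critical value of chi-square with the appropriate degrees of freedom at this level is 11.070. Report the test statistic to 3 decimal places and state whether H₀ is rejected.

Expected counts E_i = n·p_i: 220×0.03 = 6.6, 220×0.12 = 26.4, 220×0.20 = 44, 220×0.22 = 48.4, 220×0.18 = 39.6, 220×0.12 = 26.4, 220×0.13 = 28.6.
χ² = (1−6.6)²/6.6 + (18−26.4)²/26.4 + (49−44)²/44 + (57−48.4)²/48.4 + (44−39.6)²/39.6 + (39−26.4)²/26.4 + (12−28.6)²/28.6
   = 4.7515 + 2.6727 + 0.5682 + 1.5281 + 0.4889 + 6.0136 + 9.6350
Sum = 25.658
df = 5. Since 25.658 > 11.070, we reject H₀.

25.658; reject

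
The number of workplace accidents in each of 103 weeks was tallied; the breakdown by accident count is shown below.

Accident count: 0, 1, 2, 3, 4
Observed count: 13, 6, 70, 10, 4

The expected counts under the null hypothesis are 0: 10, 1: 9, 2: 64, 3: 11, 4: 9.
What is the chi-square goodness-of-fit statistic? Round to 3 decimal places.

5.331

cat         O        E   (O−E)²/E
0          13       10     0.9000
1           6        9     1.0000
2          70       64     0.5625
3          10       11     0.0909
4           4        9     2.7778
Sum = 5.331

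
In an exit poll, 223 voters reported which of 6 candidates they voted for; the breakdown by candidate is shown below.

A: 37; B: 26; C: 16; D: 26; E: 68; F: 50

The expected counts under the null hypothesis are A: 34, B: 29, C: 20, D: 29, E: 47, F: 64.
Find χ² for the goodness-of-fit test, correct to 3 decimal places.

χ² = (37−34)²/34 + (26−29)²/29 + (16−20)²/20 + (26−29)²/29 + (68−47)²/47 + (50−64)²/64
   = 0.2647 + 0.3103 + 0.8000 + 0.3103 + 9.3830 + 3.0625
Sum = 14.131

14.131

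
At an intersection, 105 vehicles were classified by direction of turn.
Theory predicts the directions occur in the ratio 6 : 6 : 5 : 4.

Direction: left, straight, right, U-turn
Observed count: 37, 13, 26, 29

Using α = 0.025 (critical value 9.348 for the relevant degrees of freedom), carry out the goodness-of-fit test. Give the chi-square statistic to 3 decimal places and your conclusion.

15.357; reject

Ratio total = 21. Expected counts: 105×6/21 = 30, 105×6/21 = 30, 105×5/21 = 25, 105×4/21 = 20.
cat           O        E   (O−E)²/E
left         37       30     1.6333
straight     13       30     9.6333
right        26       25     0.0400
U-turn       29       20     4.0500
Sum = 15.357
df = 3. Since 15.357 > 9.348, we reject H₀.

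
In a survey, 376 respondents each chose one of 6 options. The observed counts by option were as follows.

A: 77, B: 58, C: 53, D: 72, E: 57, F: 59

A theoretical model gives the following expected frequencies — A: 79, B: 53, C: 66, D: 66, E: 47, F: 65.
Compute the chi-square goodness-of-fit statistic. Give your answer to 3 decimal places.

cat         O        E   (O−E)²/E
A          77       79     0.0506
B          58       53     0.4717
C          53       66     2.5606
D          72       66     0.5455
E          57       47     2.1277
F          59       65     0.5538
Sum = 6.310

6.310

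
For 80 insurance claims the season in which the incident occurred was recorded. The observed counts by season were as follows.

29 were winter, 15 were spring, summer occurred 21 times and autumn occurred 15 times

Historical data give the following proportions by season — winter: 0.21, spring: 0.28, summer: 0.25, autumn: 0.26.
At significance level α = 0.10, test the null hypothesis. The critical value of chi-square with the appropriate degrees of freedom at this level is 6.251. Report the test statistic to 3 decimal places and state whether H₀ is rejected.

Expected counts E_i = n·p_i: 80×0.21 = 16.8, 80×0.28 = 22.4, 80×0.25 = 20, 80×0.26 = 20.8.
χ² = (29−16.8)²/16.8 + (15−22.4)²/22.4 + (21−20)²/20 + (15−20.8)²/20.8
   = 8.8595 + 2.4446 + 0.0500 + 1.6173
Sum = 12.971
df = 3. Since 12.971 > 6.251, we reject H₀.

12.971; reject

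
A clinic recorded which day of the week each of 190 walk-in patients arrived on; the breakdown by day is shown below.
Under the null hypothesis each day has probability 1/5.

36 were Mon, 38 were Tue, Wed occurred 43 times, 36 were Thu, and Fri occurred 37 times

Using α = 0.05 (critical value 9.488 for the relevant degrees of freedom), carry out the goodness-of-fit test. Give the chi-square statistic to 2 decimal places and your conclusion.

0.89; do not reject

Under H₀ each category has probability 1/5, so each expected count is 190/5 = 38.
χ² = (36−38)²/38 + (38−38)²/38 + (43−38)²/38 + (36−38)²/38 + (37−38)²/38
   = 0.105 + 0.000 + 0.658 + 0.105 + 0.026
Sum = 0.89
df = 4. Since 0.89 < 9.488, we do not reject H₀.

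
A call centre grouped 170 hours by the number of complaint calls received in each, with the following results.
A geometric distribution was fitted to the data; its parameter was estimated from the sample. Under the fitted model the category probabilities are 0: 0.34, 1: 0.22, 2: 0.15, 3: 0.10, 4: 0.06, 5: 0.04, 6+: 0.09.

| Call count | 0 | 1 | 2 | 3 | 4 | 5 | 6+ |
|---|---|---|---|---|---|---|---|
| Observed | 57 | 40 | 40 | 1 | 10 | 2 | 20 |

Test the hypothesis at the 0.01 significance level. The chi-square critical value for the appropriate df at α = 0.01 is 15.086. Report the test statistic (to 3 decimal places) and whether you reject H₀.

28.332; reject

Expected counts E_i = n·p_i: 170×0.34 = 57.8, 170×0.22 = 37.4, 170×0.15 = 25.5, 170×0.10 = 17, 170×0.06 = 10.2, 170×0.04 = 6.8, 170×0.09 = 15.3.
0: (57 − 57.8)²/57.8 = 0.64/57.8 = 0.0111
1: (40 − 37.4)²/37.4 = 6.76/37.4 = 0.1807
2: (40 − 25.5)²/25.5 = 210.25/25.5 = 8.2451
3: (1 − 17)²/17 = 256/17 = 15.0588
4: (10 − 10.2)²/10.2 = 0.04/10.2 = 0.0039
5: (2 − 6.8)²/6.8 = 23.04/6.8 = 3.3882
6+: (20 − 15.3)²/15.3 = 22.09/15.3 = 1.4438
Sum = 28.332
df = 5. Since 28.332 > 15.086, we reject H₀.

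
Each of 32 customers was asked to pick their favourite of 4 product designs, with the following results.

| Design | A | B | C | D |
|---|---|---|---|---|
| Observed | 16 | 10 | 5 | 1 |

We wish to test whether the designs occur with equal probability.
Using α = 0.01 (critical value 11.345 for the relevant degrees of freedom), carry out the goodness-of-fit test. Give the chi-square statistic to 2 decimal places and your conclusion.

15.75; reject

Expected count for each of the 4 categories: 32/4 = 8.
χ² = (16−8)²/8 + (10−8)²/8 + (5−8)²/8 + (1−8)²/8
   = 8.000 + 0.500 + 1.125 + 6.125
Sum = 15.75
df = 3. Since 15.75 > 11.345, we reject H₀.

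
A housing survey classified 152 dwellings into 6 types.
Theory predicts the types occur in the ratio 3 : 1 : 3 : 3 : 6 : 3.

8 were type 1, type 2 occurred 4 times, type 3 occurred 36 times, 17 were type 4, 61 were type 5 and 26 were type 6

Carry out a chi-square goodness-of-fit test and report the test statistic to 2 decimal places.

24.40

Ratio total = 19. Expected counts: 152×3/19 = 24, 152×1/19 = 8, 152×3/19 = 24, 152×3/19 = 24, 152×6/19 = 48, 152×3/19 = 24.
χ² = (8−24)²/24 + (4−8)²/8 + (36−24)²/24 + (17−24)²/24 + (61−48)²/48 + (26−24)²/24
   = 10.667 + 2.000 + 6.000 + 2.042 + 3.521 + 0.167
Sum = 24.40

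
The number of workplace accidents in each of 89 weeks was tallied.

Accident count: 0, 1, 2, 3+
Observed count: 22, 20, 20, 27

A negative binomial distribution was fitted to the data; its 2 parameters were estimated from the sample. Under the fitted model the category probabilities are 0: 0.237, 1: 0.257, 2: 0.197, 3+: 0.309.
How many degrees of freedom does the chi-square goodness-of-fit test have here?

1

There are k = 4 categories and 2 parameters estimated from the data, so df = 4 − 1 − 2 = 1.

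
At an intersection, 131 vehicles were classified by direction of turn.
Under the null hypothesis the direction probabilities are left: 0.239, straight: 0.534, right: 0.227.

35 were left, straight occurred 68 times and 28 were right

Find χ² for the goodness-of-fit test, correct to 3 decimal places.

0.591

Expected counts E_i = n·p_i: 131×0.239 = 31.309, 131×0.534 = 69.954, 131×0.227 = 29.737.
cat           O        E   (O−E)²/E
left         35   31.309     0.4351
straight     68   69.954     0.0546
right        28   29.737     0.1015
Sum = 0.591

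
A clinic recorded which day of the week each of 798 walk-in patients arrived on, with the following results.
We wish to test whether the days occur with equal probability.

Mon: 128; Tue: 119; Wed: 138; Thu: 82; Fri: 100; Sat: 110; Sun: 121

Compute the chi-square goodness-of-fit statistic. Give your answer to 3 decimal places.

18.263

Under H₀ each category has probability 1/7, so each expected count is 798/7 = 114.
Mon: (128 − 114)²/114 = 196/114 = 1.7193
Tue: (119 − 114)²/114 = 25/114 = 0.2193
Wed: (138 − 114)²/114 = 576/114 = 5.0526
Thu: (82 − 114)²/114 = 1024/114 = 8.9825
Fri: (100 − 114)²/114 = 196/114 = 1.7193
Sat: (110 − 114)²/114 = 16/114 = 0.1404
Sun: (121 − 114)²/114 = 49/114 = 0.4298
Sum = 18.263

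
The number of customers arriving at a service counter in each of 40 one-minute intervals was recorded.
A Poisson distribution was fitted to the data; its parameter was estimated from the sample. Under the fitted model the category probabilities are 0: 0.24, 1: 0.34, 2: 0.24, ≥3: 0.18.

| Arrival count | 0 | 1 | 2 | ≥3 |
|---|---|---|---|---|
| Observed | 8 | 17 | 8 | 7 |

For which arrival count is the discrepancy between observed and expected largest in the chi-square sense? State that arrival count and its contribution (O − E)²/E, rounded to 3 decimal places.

1, 0.850

Expected counts E_i = n·p_i: 40×0.24 = 9.6, 40×0.34 = 13.6, 40×0.24 = 9.6, 40×0.18 = 7.2.
cat         O        E   (O−E)²/E
0           8      9.6     0.2667
1          17     13.6     0.8500
2           8      9.6     0.2667
≥3          7      7.2     0.0056
The largest term is for 1: 0.850.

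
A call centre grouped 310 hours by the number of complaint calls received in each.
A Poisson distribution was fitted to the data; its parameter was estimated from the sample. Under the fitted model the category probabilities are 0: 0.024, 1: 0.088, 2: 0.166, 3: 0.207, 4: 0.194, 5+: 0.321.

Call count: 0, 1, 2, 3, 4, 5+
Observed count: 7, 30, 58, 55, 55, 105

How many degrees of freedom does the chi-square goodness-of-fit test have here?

4

There are k = 6 categories and 1 parameter estimated from the data, so df = 6 − 1 − 1 = 4.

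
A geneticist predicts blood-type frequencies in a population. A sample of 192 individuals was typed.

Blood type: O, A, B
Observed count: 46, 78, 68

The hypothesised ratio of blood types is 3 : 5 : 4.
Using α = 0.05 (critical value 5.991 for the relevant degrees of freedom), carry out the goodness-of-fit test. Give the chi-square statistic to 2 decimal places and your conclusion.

Ratio total = 12. Expected counts: 192×3/12 = 48, 192×5/12 = 80, 192×4/12 = 64.
χ² = (46−48)²/48 + (78−80)²/80 + (68−64)²/64
   = 0.083 + 0.050 + 0.250
Sum = 0.38
df = 2. Since 0.38 < 5.991, we do not reject H₀.

0.38; do not reject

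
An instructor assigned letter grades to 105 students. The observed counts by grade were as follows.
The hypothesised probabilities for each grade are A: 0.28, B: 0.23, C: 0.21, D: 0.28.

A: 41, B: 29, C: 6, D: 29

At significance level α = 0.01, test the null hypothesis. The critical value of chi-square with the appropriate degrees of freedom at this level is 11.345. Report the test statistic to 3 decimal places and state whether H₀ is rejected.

17.239; reject

Expected counts E_i = n·p_i: 105×0.28 = 29.4, 105×0.23 = 24.15, 105×0.21 = 22.05, 105×0.28 = 29.4.
χ² = (41−29.4)²/29.4 + (29−24.15)²/24.15 + (6−22.05)²/22.05 + (29−29.4)²/29.4
   = 4.5769 + 0.9740 + 11.6827 + 0.0054
Sum = 17.239
df = 3. Since 17.239 > 11.345, we reject H₀.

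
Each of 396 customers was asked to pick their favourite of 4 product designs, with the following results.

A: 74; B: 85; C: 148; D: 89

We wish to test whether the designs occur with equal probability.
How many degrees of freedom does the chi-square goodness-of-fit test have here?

There are k = 4 categories and no parameters were estimated from the data, so df = 4 − 1 = 3.

3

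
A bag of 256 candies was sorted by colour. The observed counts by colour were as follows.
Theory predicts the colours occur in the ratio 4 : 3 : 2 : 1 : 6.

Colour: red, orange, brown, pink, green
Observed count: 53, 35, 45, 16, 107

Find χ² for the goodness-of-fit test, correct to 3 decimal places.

Ratio total = 16. Expected counts: 256×4/16 = 64, 256×3/16 = 48, 256×2/16 = 32, 256×1/16 = 16, 256×6/16 = 96.
χ² = (53−64)²/64 + (35−48)²/48 + (45−32)²/32 + (16−16)²/16 + (107−96)²/96
   = 1.8906 + 3.5208 + 5.2813 + 0.0000 + 1.2604
Sum = 11.953

11.953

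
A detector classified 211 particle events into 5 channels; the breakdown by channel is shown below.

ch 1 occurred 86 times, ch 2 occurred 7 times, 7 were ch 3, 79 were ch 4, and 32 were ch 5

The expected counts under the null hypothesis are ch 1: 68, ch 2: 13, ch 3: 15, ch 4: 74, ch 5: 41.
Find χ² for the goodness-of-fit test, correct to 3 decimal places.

14.114

χ² = (86−68)²/68 + (7−13)²/13 + (7−15)²/15 + (79−74)²/74 + (32−41)²/41
   = 4.7647 + 2.7692 + 4.2667 + 0.3378 + 1.9756
Sum = 14.114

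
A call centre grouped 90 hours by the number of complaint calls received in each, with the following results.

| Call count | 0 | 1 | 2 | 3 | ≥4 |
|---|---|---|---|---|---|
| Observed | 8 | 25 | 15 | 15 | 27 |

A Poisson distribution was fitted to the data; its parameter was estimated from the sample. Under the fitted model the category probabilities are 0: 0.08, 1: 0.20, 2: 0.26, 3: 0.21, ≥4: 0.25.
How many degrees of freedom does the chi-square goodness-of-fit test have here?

3

There are k = 5 categories and 1 parameter estimated from the data, so df = 5 − 1 − 1 = 3.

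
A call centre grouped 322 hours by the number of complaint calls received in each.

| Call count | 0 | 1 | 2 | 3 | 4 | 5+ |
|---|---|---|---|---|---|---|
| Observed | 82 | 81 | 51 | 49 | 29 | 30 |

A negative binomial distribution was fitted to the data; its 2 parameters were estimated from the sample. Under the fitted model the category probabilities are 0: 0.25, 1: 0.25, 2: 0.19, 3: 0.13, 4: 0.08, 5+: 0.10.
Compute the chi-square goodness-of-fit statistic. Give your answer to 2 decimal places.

Expected counts E_i = n·p_i: 322×0.25 = 80.5, 322×0.25 = 80.5, 322×0.19 = 61.18, 322×0.13 = 41.86, 322×0.08 = 25.76, 322×0.10 = 32.2.
0: (82 − 80.5)²/80.5 = 2.25/80.5 = 0.028
1: (81 − 80.5)²/80.5 = 0.25/80.5 = 0.003
2: (51 − 61.18)²/61.18 = 103.6324/61.18 = 1.694
3: (49 − 41.86)²/41.86 = 50.9796/41.86 = 1.218
4: (29 − 25.76)²/25.76 = 10.4976/25.76 = 0.408
5+: (30 − 32.2)²/32.2 = 4.84/32.2 = 0.150
Sum = 3.50

3.50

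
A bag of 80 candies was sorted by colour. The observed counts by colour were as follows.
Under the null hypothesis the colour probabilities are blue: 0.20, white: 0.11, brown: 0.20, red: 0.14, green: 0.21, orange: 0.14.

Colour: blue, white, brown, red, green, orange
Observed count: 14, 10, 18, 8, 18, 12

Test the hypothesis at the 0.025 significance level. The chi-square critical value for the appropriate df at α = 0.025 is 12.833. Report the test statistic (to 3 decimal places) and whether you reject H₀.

Expected counts E_i = n·p_i: 80×0.20 = 16, 80×0.11 = 8.8, 80×0.20 = 16, 80×0.14 = 11.2, 80×0.21 = 16.8, 80×0.14 = 11.2.
cat         O        E   (O−E)²/E
blue       14       16     0.2500
white      10      8.8     0.1636
brown      18       16     0.2500
red         8     11.2     0.9143
green      18     16.8     0.0857
orange     12     11.2     0.0571
Sum = 1.721
df = 5. Since 1.721 < 12.833, we do not reject H₀.

1.721; do not reject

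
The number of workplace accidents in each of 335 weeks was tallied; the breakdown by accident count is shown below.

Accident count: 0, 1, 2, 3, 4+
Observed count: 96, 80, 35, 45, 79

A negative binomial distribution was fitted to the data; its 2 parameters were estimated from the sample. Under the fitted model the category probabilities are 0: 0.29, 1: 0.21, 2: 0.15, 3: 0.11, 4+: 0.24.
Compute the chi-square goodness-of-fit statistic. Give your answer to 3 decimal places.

7.792

Expected counts E_i = n·p_i: 335×0.29 = 97.15, 335×0.21 = 70.35, 335×0.15 = 50.25, 335×0.11 = 36.85, 335×0.24 = 80.4.
χ² = (96−97.15)²/97.15 + (80−70.35)²/70.35 + (35−50.25)²/50.25 + (45−36.85)²/36.85 + (79−80.4)²/80.4
   = 0.0136 + 1.3237 + 4.6281 + 1.8025 + 0.0244
Sum = 7.792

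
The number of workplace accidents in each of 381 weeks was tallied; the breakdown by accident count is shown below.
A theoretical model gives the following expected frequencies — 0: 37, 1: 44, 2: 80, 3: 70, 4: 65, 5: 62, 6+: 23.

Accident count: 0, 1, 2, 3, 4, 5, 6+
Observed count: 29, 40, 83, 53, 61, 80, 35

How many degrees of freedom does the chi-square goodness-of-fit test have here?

6

There are k = 7 categories and no parameters were estimated from the data, so df = 7 − 1 = 6.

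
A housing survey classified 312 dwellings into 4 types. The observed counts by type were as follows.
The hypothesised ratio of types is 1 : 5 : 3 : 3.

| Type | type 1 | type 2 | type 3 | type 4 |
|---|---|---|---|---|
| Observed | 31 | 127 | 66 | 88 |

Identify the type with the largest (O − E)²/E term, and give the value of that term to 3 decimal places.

Ratio total = 12. Expected counts: 312×1/12 = 26, 312×5/12 = 130, 312×3/12 = 78, 312×3/12 = 78.
cat         O        E   (O−E)²/E
type 1     31       26     0.9615
type 2    127      130     0.0692
type 3     66       78     1.8462
type 4     88       78     1.2821
The largest term is for type 3: 1.846.

type 3, 1.846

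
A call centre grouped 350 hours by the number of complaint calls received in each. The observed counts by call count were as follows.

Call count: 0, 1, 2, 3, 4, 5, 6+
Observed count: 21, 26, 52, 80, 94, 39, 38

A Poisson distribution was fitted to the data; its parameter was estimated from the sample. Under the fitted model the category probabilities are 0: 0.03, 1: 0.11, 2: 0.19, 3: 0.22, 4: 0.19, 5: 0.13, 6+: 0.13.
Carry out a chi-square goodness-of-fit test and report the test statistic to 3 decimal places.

Expected counts E_i = n·p_i: 350×0.03 = 10.5, 350×0.11 = 38.5, 350×0.19 = 66.5, 350×0.22 = 77, 350×0.19 = 66.5, 350×0.13 = 45.5, 350×0.13 = 45.5.
cat         O        E   (O−E)²/E
0          21     10.5    10.5000
1          26     38.5     4.0584
2          52     66.5     3.1617
3          80       77     0.1169
4          94     66.5    11.3722
5          39     45.5     0.9286
6+         38     45.5     1.2363
Sum = 31.374

31.374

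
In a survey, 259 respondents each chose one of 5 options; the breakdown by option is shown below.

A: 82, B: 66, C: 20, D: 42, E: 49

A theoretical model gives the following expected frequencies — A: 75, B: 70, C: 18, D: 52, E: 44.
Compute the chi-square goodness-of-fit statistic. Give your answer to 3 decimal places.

3.595

cat         O        E   (O−E)²/E
A          82       75     0.6533
B          66       70     0.2286
C          20       18     0.2222
D          42       52     1.9231
E          49       44     0.5682
Sum = 3.595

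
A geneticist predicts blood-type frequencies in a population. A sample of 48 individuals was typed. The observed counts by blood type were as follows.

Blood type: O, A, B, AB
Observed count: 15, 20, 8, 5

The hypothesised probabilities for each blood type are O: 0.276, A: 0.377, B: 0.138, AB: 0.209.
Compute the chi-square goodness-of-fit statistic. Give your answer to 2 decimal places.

Expected counts E_i = n·p_i: 48×0.276 = 13.248, 48×0.377 = 18.096, 48×0.138 = 6.624, 48×0.209 = 10.032.
O: (15 − 13.248)²/13.248 = 3.069504/13.248 = 0.232
A: (20 − 18.096)²/18.096 = 3.625216/18.096 = 0.200
B: (8 − 6.624)²/6.624 = 1.893376/6.624 = 0.286
AB: (5 − 10.032)²/10.032 = 25.321024/10.032 = 2.524
Sum = 3.24

3.24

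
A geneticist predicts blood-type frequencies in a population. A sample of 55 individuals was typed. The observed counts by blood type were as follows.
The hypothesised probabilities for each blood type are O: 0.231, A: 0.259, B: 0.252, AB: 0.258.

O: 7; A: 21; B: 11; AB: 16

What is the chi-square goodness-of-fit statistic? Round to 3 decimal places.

6.586

Expected counts E_i = n·p_i: 55×0.231 = 12.705, 55×0.259 = 14.245, 55×0.252 = 13.86, 55×0.258 = 14.19.
χ² = (7−12.705)²/12.705 + (21−14.245)²/14.245 + (11−13.86)²/13.86 + (16−14.19)²/14.19
   = 2.5617 + 3.2032 + 0.5902 + 0.2309
Sum = 6.586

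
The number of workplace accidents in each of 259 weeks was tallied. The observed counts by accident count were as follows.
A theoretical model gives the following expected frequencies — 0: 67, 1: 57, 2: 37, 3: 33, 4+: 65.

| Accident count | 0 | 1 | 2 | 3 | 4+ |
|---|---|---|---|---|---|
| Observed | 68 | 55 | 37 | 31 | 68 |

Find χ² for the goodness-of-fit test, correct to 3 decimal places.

χ² = (68−67)²/67 + (55−57)²/57 + (37−37)²/37 + (31−33)²/33 + (68−65)²/65
   = 0.0149 + 0.0702 + 0.0000 + 0.1212 + 0.1385
Sum = 0.345

0.345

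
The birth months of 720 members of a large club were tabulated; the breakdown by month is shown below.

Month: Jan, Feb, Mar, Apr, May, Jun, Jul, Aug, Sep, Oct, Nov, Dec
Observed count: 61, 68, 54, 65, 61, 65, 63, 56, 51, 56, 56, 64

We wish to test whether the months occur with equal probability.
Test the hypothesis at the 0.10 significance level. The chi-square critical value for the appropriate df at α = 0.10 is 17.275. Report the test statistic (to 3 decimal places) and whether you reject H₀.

5.100; do not reject

Expected count for each of the 12 categories: 720/12 = 60.
χ² = (61−60)²/60 + (68−60)²/60 + (54−60)²/60 + (65−60)²/60 + (61−60)²/60 + (65−60)²/60 + (63−60)²/60 + (56−60)²/60 + (51−60)²/60 + (56−60)²/60 + (56−60)²/60 + (64−60)²/60
   = 0.0167 + 1.0667 + 0.6000 + 0.4167 + 0.0167 + 0.4167 + 0.1500 + 0.2667 + 1.3500 + 0.2667 + 0.2667 + 0.2667
Sum = 5.100
df = 11. Since 5.100 < 17.275, we do not reject H₀.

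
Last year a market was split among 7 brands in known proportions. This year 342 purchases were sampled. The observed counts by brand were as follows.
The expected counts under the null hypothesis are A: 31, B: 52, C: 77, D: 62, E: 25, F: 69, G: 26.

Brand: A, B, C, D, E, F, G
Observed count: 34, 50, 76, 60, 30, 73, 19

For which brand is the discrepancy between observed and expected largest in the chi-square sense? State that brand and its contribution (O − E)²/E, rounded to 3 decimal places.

χ² = (34−31)²/31 + (50−52)²/52 + (76−77)²/77 + (60−62)²/62 + (30−25)²/25 + (73−69)²/69 + (19−26)²/26
   = 0.2903 + 0.0769 + 0.0130 + 0.0645 + 1.0000 + 0.2319 + 1.8846
The largest term is for G: 1.885.

G, 1.885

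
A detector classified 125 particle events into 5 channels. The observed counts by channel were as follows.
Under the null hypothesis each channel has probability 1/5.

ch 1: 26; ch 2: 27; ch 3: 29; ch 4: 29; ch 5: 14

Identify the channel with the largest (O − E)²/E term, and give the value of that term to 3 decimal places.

Expected count for each of the 5 categories: 125/5 = 25.
χ² = (26−25)²/25 + (27−25)²/25 + (29−25)²/25 + (29−25)²/25 + (14−25)²/25
   = 0.0400 + 0.1600 + 0.6400 + 0.6400 + 4.8400
The largest term is for ch 5: 4.840.

ch 5, 4.840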